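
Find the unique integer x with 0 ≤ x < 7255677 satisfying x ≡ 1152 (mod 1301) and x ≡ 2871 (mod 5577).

7057776

Write x = 1152 + 1301·k. Then 1301·k ≡ 2871 − 1152 ≡ 1719 (mod 5577).
Need 1301⁻¹ mod 5577. Extended Euclid on (5577, 1301):
5577 = 4*1301 + 373
1301 = 3*373 + 182
373 = 2*182 + 9
182 = 20*9 + 2
9 = 4*2 + 1
2 = 2*1 + 0
Back-substitute:
1 = 9 − 4·2
1 = −4·182 + 81·9
1 = 81·373 − 166·182
1 = −166·1301 + 579·373
1 = 579·5577 − 2482·1301
1301⁻¹ ≡ 3095 (mod 5577), so k ≡ 3095·1719 ≡ 5424 (mod 5577).
x = 1152 + 1301·5424 = 7057776.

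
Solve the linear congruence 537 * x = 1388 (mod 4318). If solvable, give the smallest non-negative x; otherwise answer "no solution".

1458

First find gcd(537, 4318):
4318 = 8×537 + 22
537 = 24×22 + 9
22 = 2×9 + 4
9 = 2×4 + 1
4 = 4×1 + 0
gcd = 1, so a unique solution mod 4318 exists.
Back-substitute for the Bézout coefficients:
1 = 9 − 2·4
1 = −2·22 + 5·9
1 = 5·537 − 122·22
1 = −122·4318 + 981·537
So 537·(981) ≡ 1 (mod 4318), giving 537⁻¹ ≡ 981.
x ≡ 537⁻¹·1388 ≡ 981·1388 ≡ 1458 (mod 4318).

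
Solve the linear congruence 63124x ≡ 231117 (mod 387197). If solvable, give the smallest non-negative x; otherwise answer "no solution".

First find gcd(63124, 387197):
387197 = 6×63124 + 8453
63124 = 7×8453 + 3953
8453 = 2×3953 + 547
3953 = 7×547 + 124
547 = 4×124 + 51
124 = 2×51 + 22
51 = 2×22 + 7
22 = 3×7 + 1
7 = 7×1 + 0
gcd = 1, so a unique solution mod 387197 exists.
Back-substitute for the Bézout coefficients:
1 = 22 − 3·7
1 = −3·51 + 7·22
1 = 7·124 − 17·51
1 = −17·547 + 75·124
1 = 75·3953 − 542·547
1 = −542·8453 + 1159·3953
1 = 1159·63124 − 8655·8453
1 = −8655·387197 + 53089·63124
So 63124·(53089) ≡ 1 (mod 387197), giving 63124⁻¹ ≡ 53089.
x ≡ 63124⁻¹·231117 ≡ 53089·231117 ≡ 271877 (mod 387197).

271877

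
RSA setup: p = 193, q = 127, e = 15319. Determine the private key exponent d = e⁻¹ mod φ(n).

18919

φ(n) = (p−1)(q−1) = 192·126 = 24192.
Need d with 15319·d ≡ 1 (mod 24192). Apply the extended Euclidean algorithm:
24192 = 1×15319 + 8873
15319 = 1×8873 + 6446
8873 = 1×6446 + 2427
6446 = 2×2427 + 1592
2427 = 1×1592 + 835
1592 = 1×835 + 757
835 = 1×757 + 78
757 = 9×78 + 55
78 = 1×55 + 23
55 = 2×23 + 9
23 = 2×9 + 5
9 = 1×5 + 4
5 = 1×4 + 1
4 = 4×1 + 0
Back-substitute:
1 = 5 − 4
1 = −9 + 2·5
1 = 2·23 − 5·9
1 = −5·55 + 12·23
1 = 12·78 − 17·55
1 = −17·757 + 165·78
1 = 165·835 − 182·757
1 = −182·1592 + 347·835
1 = 347·2427 − 529·1592
1 = −529·6446 + 1405·2427
1 = 1405·8873 − 1934·6446
1 = −1934·15319 + 3339·8873
1 = 3339·24192 − 5273·15319
So 15319·(-5273) ≡ 1 (mod 24192), hence d ≡ -5273 ≡ 18919 (mod 24192).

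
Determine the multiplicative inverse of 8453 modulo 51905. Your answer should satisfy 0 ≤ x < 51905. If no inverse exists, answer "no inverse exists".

gcd(51905, 8453) by repeated division:
51905 = 6*8453 + 1187
8453 = 7*1187 + 144
1187 = 8*144 + 35
144 = 4*35 + 4
35 = 8*4 + 3
4 = 1*3 + 1
3 = 3*1 + 0
The gcd is 1. Working backward:
1 = 4 − 3
1 = −35 + 9·4
1 = 9·144 − 37·35
1 = −37·1187 + 305·144
1 = 305·8453 − 2172·1187
1 = −2172·51905 + 13337·8453
So 8453·13337 ≡ 1 (mod 51905).

13337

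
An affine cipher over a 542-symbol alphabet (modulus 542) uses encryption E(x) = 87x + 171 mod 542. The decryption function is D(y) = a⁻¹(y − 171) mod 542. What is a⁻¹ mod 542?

gcd(542, 87) by repeated division:
542 = 6×87 + 20
87 = 4×20 + 7
20 = 2×7 + 6
7 = 1×6 + 1
6 = 6×1 + 0
gcd = 1, so the inverse exists. Back-substitute:
1 = 7 − 6
1 = −20 + 3·7
1 = 3·87 − 13·20
1 = −13·542 + 81·87
So 87·81 ≡ 1 (mod 542).

81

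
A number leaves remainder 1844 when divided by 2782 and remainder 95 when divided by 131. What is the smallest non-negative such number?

127034

Write x = 1844 + 2782·k. Then 2782·k ≡ 95 − 1844 ≡ 85 (mod 131).
Need 2782⁻¹ mod 131. Extended Euclid on (131, 31):
131 = 4×31 + 7
31 = 4×7 + 3
7 = 2×3 + 1
3 = 3×1 + 0
Back-substitute:
1 = 7 − 2·3
1 = −2·31 + 9·7
1 = 9·131 − 38·31
2782⁻¹ ≡ 93 (mod 131), so k ≡ 93·85 ≡ 45 (mod 131).
x = 1844 + 2782·45 = 127034.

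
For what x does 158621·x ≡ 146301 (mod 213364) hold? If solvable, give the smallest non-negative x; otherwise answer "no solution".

58449

First find gcd(158621, 213364):
213364 = 1*158621 + 54743
158621 = 2*54743 + 49135
54743 = 1*49135 + 5608
49135 = 8*5608 + 4271
5608 = 1*4271 + 1337
4271 = 3*1337 + 260
1337 = 5*260 + 37
260 = 7*37 + 1
37 = 37*1 + 0
gcd = 1, so a unique solution mod 213364 exists.
Back-substitute for the Bézout coefficients:
1 = 260 − 7·37
1 = −7·1337 + 36·260
1 = 36·4271 − 115·1337
1 = −115·5608 + 151·4271
1 = 151·49135 − 1323·5608
1 = −1323·54743 + 1474·49135
1 = 1474·158621 − 4271·54743
1 = −4271·213364 + 5745·158621
So 158621·(5745) ≡ 1 (mod 213364), giving 158621⁻¹ ≡ 5745.
x ≡ 158621⁻¹·146301 ≡ 5745·146301 ≡ 58449 (mod 213364).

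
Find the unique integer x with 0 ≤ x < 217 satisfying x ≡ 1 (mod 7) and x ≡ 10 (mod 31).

Write x = 1 + 7·k. Then 7·k ≡ 10 − 1 ≡ 9 (mod 31).
Need 7⁻¹ mod 31. Extended Euclid on (31, 7):
31 = 4*7 + 3
7 = 2*3 + 1
3 = 3*1 + 0
Back-substitute:
1 = 7 − 2·3
1 = −2·31 + 9·7
7⁻¹ ≡ 9 (mod 31), so k ≡ 9·9 ≡ 19 (mod 31).
x = 1 + 7·19 = 134.

134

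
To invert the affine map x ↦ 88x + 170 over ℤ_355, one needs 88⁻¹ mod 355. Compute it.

117

Extended Euclidean algorithm:
355 = 4×88 + 3
88 = 29×3 + 1
3 = 3×1 + 0
Since gcd(88, 355) = 1, back-substitute to write 1 as a combination:
1 = 88 − 29·3
1 = −29·355 + 117·88
So 88·117 ≡ 1 (mod 355).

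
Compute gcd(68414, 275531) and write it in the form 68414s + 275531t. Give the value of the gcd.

1

Repeated division:
275531 = 4×68414 + 1875
68414 = 36×1875 + 914
1875 = 2×914 + 47
914 = 19×47 + 21
47 = 2×21 + 5
21 = 4×5 + 1
5 = 5×1 + 0
gcd(68414, 275531) = 1.
Back-substituting:
1 = 21 − 4·5
1 = −4·47 + 9·21
1 = 9·914 − 175·47
1 = −175·1875 + 359·914
1 = 359·68414 − 13099·1875
1 = −13099·275531 + 52755·68414
So 1 = (-13099)·275531 + (52755)·68414.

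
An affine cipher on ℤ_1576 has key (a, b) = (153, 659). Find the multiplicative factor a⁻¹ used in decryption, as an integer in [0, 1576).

Run Euclid on (1576, 153):
1576 = 10×153 + 46
153 = 3×46 + 15
46 = 3×15 + 1
15 = 15×1 + 0
The gcd is 1. Working backward:
1 = 46 − 3·15
1 = −3·153 + 10·46
1 = 10·1576 − 103·153
Hence 153⁻¹ ≡ -103 ≡ 1473 (mod 1576).

1473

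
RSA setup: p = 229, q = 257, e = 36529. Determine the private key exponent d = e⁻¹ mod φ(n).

8785

φ(n) = (p−1)(q−1) = 228·256 = 58368.
Need d with 36529·d ≡ 1 (mod 58368). Apply the extended Euclidean algorithm:
58368 = 1·36529 + 21839
36529 = 1·21839 + 14690
21839 = 1·14690 + 7149
14690 = 2·7149 + 392
7149 = 18·392 + 93
392 = 4·93 + 20
93 = 4·20 + 13
20 = 1·13 + 7
13 = 1·7 + 6
7 = 1·6 + 1
6 = 6·1 + 0
Back-substitute:
1 = 7 − 6
1 = −13 + 2·7
1 = 2·20 − 3·13
1 = −3·93 + 14·20
1 = 14·392 − 59·93
1 = −59·7149 + 1076·392
1 = 1076·14690 − 2211·7149
1 = −2211·21839 + 3287·14690
1 = 3287·36529 − 5498·21839
1 = −5498·58368 + 8785·36529
So 36529·8785 ≡ 1 (mod 58368), hence d = 8785.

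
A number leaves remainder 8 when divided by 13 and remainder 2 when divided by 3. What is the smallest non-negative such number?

8

Write x = 8 + 13·k. Then 13·k ≡ 2 − 8 ≡ 0 (mod 3).
Need 13⁻¹ mod 3. Extended Euclid on (3, 1):
3 = 3×1 + 0
13⁻¹ ≡ 1 (mod 3), so k ≡ 1·0 ≡ 0 (mod 3).
x = 8 + 13·0 = 8.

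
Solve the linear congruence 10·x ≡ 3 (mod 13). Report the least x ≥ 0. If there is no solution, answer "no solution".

First find gcd(10, 13):
13 = 1·10 + 3
10 = 3·3 + 1
3 = 3·1 + 0
gcd = 1, so a unique solution mod 13 exists.
Back-substitute for the Bézout coefficients:
1 = 10 − 3·3
1 = −3·13 + 4·10
So 10·(4) ≡ 1 (mod 13), giving 10⁻¹ ≡ 4.
x ≡ 10⁻¹·3 ≡ 4·3 ≡ 12 (mod 13).

12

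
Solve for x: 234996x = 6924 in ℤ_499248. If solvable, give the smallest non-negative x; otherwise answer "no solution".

First find gcd(234996, 499248):
499248 = 2*234996 + 29256
234996 = 8*29256 + 948
29256 = 30*948 + 816
948 = 1*816 + 132
816 = 6*132 + 24
132 = 5*24 + 12
24 = 2*12 + 0
gcd = 12 and 12 | 6924, so solutions exist. Divide through by 12: 19583x ≡ 577 (mod 41604).
Now find 19583⁻¹ mod 41604:
41604 = 2·19583 + 2438
19583 = 8·2438 + 79
2438 = 30·79 + 68
79 = 1·68 + 11
68 = 6·11 + 2
11 = 5·2 + 1
2 = 2·1 + 0
Back-substitute:
1 = 11 − 5·2
1 = −5·68 + 31·11
1 = 31·79 − 36·68
1 = −36·2438 + 1111·79
1 = 1111·19583 − 8924·2438
1 = −8924·41604 + 18959·19583
So 19583⁻¹ ≡ 18959 (mod 41604).
Then x ≡ 18959·577 ≡ 39095 (mod 41604); the smallest non-negative solution is x = 39095.

39095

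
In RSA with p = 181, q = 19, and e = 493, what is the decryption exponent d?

1597

φ(n) = (p−1)(q−1) = 180·18 = 3240.
Need d with 493·d ≡ 1 (mod 3240). Apply the extended Euclidean algorithm:
3240 = 6*493 + 282
493 = 1*282 + 211
282 = 1*211 + 71
211 = 2*71 + 69
71 = 1*69 + 2
69 = 34*2 + 1
2 = 2*1 + 0
Back-substitute:
1 = 69 − 34·2
1 = −34·71 + 35·69
1 = 35·211 − 104·71
1 = −104·282 + 139·211
1 = 139·493 − 243·282
1 = −243·3240 + 1597·493
So 493·1597 ≡ 1 (mod 3240), hence d = 1597.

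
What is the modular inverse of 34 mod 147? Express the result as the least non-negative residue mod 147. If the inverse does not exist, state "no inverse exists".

Apply the Euclidean algorithm to 147 and 34:
147 = 4×34 + 11
34 = 3×11 + 1
11 = 11×1 + 0
gcd = 1, so the inverse exists. Back-substitute:
1 = 34 − 3·11
1 = −3·147 + 13·34
So 34·13 ≡ 1 (mod 147).

13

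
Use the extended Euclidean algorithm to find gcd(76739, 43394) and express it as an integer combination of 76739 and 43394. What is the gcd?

13

Euclidean algorithm:
76739 = 1*43394 + 33345
43394 = 1*33345 + 10049
33345 = 3*10049 + 3198
10049 = 3*3198 + 455
3198 = 7*455 + 13
455 = 35*13 + 0
gcd(76739, 43394) = 13.
Back-substituting:
13 = 3198 − 7·455
13 = −7·10049 + 22·3198
13 = 22·33345 − 73·10049
13 = −73·43394 + 95·33345
13 = 95·76739 − 168·43394
So 13 = (95)·76739 + (-168)·43394.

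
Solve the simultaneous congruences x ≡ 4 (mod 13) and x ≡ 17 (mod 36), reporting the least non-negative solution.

17

Write x = 4 + 13·k. Then 13·k ≡ 17 − 4 ≡ 13 (mod 36).
Need 13⁻¹ mod 36. Extended Euclid on (36, 13):
36 = 2*13 + 10
13 = 1*10 + 3
10 = 3*3 + 1
3 = 3*1 + 0
Back-substitute:
1 = 10 − 3·3
1 = −3·13 + 4·10
1 = 4·36 − 11·13
13⁻¹ ≡ 25 (mod 36), so k ≡ 25·13 ≡ 1 (mod 36).
x = 4 + 13·1 = 17.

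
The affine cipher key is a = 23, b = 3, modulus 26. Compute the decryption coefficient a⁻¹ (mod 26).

17

Extended Euclidean algorithm:
26 = 1*23 + 3
23 = 7*3 + 2
3 = 1*2 + 1
2 = 2*1 + 0
Since gcd(23, 26) = 1, back-substitute to write 1 as a combination:
1 = 3 − 2
1 = −23 + 8·3
1 = 8·26 − 9·23
So 23·(-9) ≡ 1 (mod 26), and -9 ≡ 17 (mod 26).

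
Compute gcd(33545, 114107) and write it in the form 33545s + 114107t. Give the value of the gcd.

1

Apply Euclid's algorithm to 114107 and 33545:
114107 = 3×33545 + 13472
33545 = 2×13472 + 6601
13472 = 2×6601 + 270
6601 = 24×270 + 121
270 = 2×121 + 28
121 = 4×28 + 9
28 = 3×9 + 1
9 = 9×1 + 0
gcd(33545, 114107) = 1.
Back-substituting:
1 = 28 − 3·9
1 = −3·121 + 13·28
1 = 13·270 − 29·121
1 = −29·6601 + 709·270
1 = 709·13472 − 1447·6601
1 = −1447·33545 + 3603·13472
1 = 3603·114107 − 12256·33545
So 1 = (3603)·114107 + (-12256)·33545.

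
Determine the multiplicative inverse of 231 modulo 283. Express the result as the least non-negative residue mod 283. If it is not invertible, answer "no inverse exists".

Run Euclid on (283, 231):
283 = 1·231 + 52
231 = 4·52 + 23
52 = 2·23 + 6
23 = 3·6 + 5
6 = 1·5 + 1
5 = 5·1 + 0
The gcd is 1. Working backward:
1 = 6 − 5
1 = −23 + 4·6
1 = 4·52 − 9·23
1 = −9·231 + 40·52
1 = 40·283 − 49·231
Thus 231·(-49) ≡ 1 (mod 283); reducing, -49 mod 283 = 234.

234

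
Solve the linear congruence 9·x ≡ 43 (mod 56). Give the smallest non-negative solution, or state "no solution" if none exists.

First find gcd(9, 56):
56 = 6*9 + 2
9 = 4*2 + 1
2 = 2*1 + 0
gcd = 1, so a unique solution mod 56 exists.
Back-substitute for the Bézout coefficients:
1 = 9 − 4·2
1 = −4·56 + 25·9
So 9·(25) ≡ 1 (mod 56), giving 9⁻¹ ≡ 25.
x ≡ 9⁻¹·43 ≡ 25·43 ≡ 11 (mod 56).

11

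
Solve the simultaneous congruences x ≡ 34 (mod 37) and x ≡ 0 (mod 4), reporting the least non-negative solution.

Write x = 34 + 37·k. Then 37·k ≡ 0 − 34 ≡ 2 (mod 4).
Need 37⁻¹ mod 4. Extended Euclid on (4, 1):
4 = 4·1 + 0
37⁻¹ ≡ 1 (mod 4), so k ≡ 1·2 ≡ 2 (mod 4).
x = 34 + 37·2 = 108.

108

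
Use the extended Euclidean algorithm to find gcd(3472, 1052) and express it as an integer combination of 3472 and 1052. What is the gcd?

4

Apply Euclid's algorithm to 3472 and 1052:
3472 = 3·1052 + 316
1052 = 3·316 + 104
316 = 3·104 + 4
104 = 26·4 + 0
gcd(3472, 1052) = 4.
Express as a combination:
4 = 316 − 3·104
4 = −3·1052 + 10·316
4 = 10·3472 − 33·1052
So 4 = (10)·3472 + (-33)·1052.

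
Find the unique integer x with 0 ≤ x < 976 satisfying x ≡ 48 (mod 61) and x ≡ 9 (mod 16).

841

Write x = 48 + 61·k. Then 61·k ≡ 9 − 48 ≡ 9 (mod 16).
Need 61⁻¹ mod 16. Extended Euclid on (16, 13):
16 = 1·13 + 3
13 = 4·3 + 1
3 = 3·1 + 0
Back-substitute:
1 = 13 − 4·3
1 = −4·16 + 5·13
61⁻¹ ≡ 5 (mod 16), so k ≡ 5·9 ≡ 13 (mod 16).
x = 48 + 61·13 = 841.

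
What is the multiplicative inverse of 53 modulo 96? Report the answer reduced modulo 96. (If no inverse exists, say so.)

Apply the Euclidean algorithm to 96 and 53:
96 = 1×53 + 43
53 = 1×43 + 10
43 = 4×10 + 3
10 = 3×3 + 1
3 = 3×1 + 0
Since gcd(53, 96) = 1, back-substitute to write 1 as a combination:
1 = 10 − 3·3
1 = −3·43 + 13·10
1 = 13·53 − 16·43
1 = −16·96 + 29·53
So 53·29 ≡ 1 (mod 96).

29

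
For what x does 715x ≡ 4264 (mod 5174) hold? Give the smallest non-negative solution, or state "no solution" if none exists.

First find gcd(715, 5174):
5174 = 7*715 + 169
715 = 4*169 + 39
169 = 4*39 + 13
39 = 3*13 + 0
gcd = 13 and 13 | 4264, so solutions exist. Divide through by 13: 55x ≡ 328 (mod 398).
Now find 55⁻¹ mod 398:
398 = 7*55 + 13
55 = 4*13 + 3
13 = 4*3 + 1
3 = 3*1 + 0
Back-substitute:
1 = 13 − 4·3
1 = −4·55 + 17·13
1 = 17·398 − 123·55
So 55·(-123) ≡ 1 (mod 398), i.e. 55⁻¹ ≡ 275.
Then x ≡ 275·328 ≡ 252 (mod 398); the smallest non-negative solution is x = 252.

252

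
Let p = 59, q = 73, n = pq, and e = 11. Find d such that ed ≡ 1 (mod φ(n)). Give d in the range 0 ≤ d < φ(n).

1139

φ(n) = (p−1)(q−1) = 58·72 = 4176.
Need d with 11·d ≡ 1 (mod 4176). Apply the extended Euclidean algorithm:
4176 = 379×11 + 7
11 = 1×7 + 4
7 = 1×4 + 3
4 = 1×3 + 1
3 = 3×1 + 0
Back-substitute:
1 = 4 − 3
1 = −7 + 2·4
1 = 2·11 − 3·7
1 = −3·4176 + 1139·11
So 11·1139 ≡ 1 (mod 4176), hence d = 1139.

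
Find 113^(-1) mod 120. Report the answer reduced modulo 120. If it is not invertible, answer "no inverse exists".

Extended Euclidean algorithm:
120 = 1·113 + 7
113 = 16·7 + 1
7 = 7·1 + 0
The gcd is 1. Working backward:
1 = 113 − 16·7
1 = −16·120 + 17·113
So 113·17 ≡ 1 (mod 120).

17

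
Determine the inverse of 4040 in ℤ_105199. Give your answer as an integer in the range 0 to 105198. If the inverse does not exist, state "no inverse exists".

Run Euclid on (105199, 4040):
105199 = 26*4040 + 159
4040 = 25*159 + 65
159 = 2*65 + 29
65 = 2*29 + 7
29 = 4*7 + 1
7 = 7*1 + 0
gcd = 1, so the inverse exists. Back-substitute:
1 = 29 − 4·7
1 = −4·65 + 9·29
1 = 9·159 − 22·65
1 = −22·4040 + 559·159
1 = 559·105199 − 14556·4040
Hence 4040⁻¹ ≡ -14556 ≡ 90643 (mod 105199).

90643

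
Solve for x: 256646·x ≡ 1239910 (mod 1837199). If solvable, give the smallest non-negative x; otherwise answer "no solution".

gcd(256646, 1837199):
1837199 = 7×256646 + 40677
256646 = 6×40677 + 12584
40677 = 3×12584 + 2925
12584 = 4×2925 + 884
2925 = 3×884 + 273
884 = 3×273 + 65
273 = 4×65 + 13
65 = 5×13 + 0
gcd = 13, but 13 ∤ 1239910, so the congruence has no solution.

no solution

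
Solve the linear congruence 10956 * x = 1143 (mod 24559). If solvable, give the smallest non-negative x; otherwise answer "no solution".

First find gcd(10956, 24559):
24559 = 2·10956 + 2647
10956 = 4·2647 + 368
2647 = 7·368 + 71
368 = 5·71 + 13
71 = 5·13 + 6
13 = 2·6 + 1
6 = 6·1 + 0
gcd = 1, so a unique solution mod 24559 exists.
Back-substitute for the Bézout coefficients:
1 = 13 − 2·6
1 = −2·71 + 11·13
1 = 11·368 − 57·71
1 = −57·2647 + 410·368
1 = 410·10956 − 1697·2647
1 = −1697·24559 + 3804·10956
So 10956·(3804) ≡ 1 (mod 24559), giving 10956⁻¹ ≡ 3804.
x ≡ 10956⁻¹·1143 ≡ 3804·1143 ≡ 1029 (mod 24559).

1029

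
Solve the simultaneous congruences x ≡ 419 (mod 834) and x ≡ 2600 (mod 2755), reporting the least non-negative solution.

Write x = 419 + 834·k. Then 834·k ≡ 2600 − 419 ≡ 2181 (mod 2755).
Need 834⁻¹ mod 2755. Extended Euclid on (2755, 834):
2755 = 3×834 + 253
834 = 3×253 + 75
253 = 3×75 + 28
75 = 2×28 + 19
28 = 1×19 + 9
19 = 2×9 + 1
9 = 9×1 + 0
Back-substitute:
1 = 19 − 2·9
1 = −2·28 + 3·19
1 = 3·75 − 8·28
1 = −8·253 + 27·75
1 = 27·834 − 89·253
1 = −89·2755 + 294·834
834⁻¹ ≡ 294 (mod 2755), so k ≡ 294·2181 ≡ 2054 (mod 2755).
x = 419 + 834·2054 = 1713455.

1713455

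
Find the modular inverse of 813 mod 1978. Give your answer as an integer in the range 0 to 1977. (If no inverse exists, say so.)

1107

gcd(1978, 813) by repeated division:
1978 = 2·813 + 352
813 = 2·352 + 109
352 = 3·109 + 25
109 = 4·25 + 9
25 = 2·9 + 7
9 = 1·7 + 2
7 = 3·2 + 1
2 = 2·1 + 0
Since gcd(813, 1978) = 1, back-substitute to write 1 as a combination:
1 = 7 − 3·2
1 = −3·9 + 4·7
1 = 4·25 − 11·9
1 = −11·109 + 48·25
1 = 48·352 − 155·109
1 = −155·813 + 358·352
1 = 358·1978 − 871·813
Thus 813·(-871) ≡ 1 (mod 1978); reducing, -871 mod 1978 = 1107.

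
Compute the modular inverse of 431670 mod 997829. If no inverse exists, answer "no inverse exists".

26146

Run Euclid on (997829, 431670):
997829 = 2·431670 + 134489
431670 = 3·134489 + 28203
134489 = 4·28203 + 21677
28203 = 1·21677 + 6526
21677 = 3·6526 + 2099
6526 = 3·2099 + 229
2099 = 9·229 + 38
229 = 6·38 + 1
38 = 38·1 + 0
gcd = 1, so the inverse exists. Back-substitute:
1 = 229 − 6·38
1 = −6·2099 + 55·229
1 = 55·6526 − 171·2099
1 = −171·21677 + 568·6526
1 = 568·28203 − 739·21677
1 = −739·134489 + 3524·28203
1 = 3524·431670 − 11311·134489
1 = −11311·997829 + 26146·431670
So 431670·26146 ≡ 1 (mod 997829).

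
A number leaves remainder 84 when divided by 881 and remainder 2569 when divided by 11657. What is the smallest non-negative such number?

Write x = 84 + 881·k. Then 881·k ≡ 2569 − 84 ≡ 2485 (mod 11657).
Need 881⁻¹ mod 11657. Extended Euclid on (11657, 881):
11657 = 13*881 + 204
881 = 4*204 + 65
204 = 3*65 + 9
65 = 7*9 + 2
9 = 4*2 + 1
2 = 2*1 + 0
Back-substitute:
1 = 9 − 4·2
1 = −4·65 + 29·9
1 = 29·204 − 91·65
1 = −91·881 + 393·204
1 = 393·11657 − 5200·881
881⁻¹ ≡ 6457 (mod 11657), so k ≡ 6457·2485 ≡ 5613 (mod 11657).
x = 84 + 881·5613 = 4945137.

4945137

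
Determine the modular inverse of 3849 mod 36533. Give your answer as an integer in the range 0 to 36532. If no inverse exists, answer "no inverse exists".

gcd(36533, 3849) by repeated division:
36533 = 9·3849 + 1892
3849 = 2·1892 + 65
1892 = 29·65 + 7
65 = 9·7 + 2
7 = 3·2 + 1
2 = 2·1 + 0
The gcd is 1. Working backward:
1 = 7 − 3·2
1 = −3·65 + 28·7
1 = 28·1892 − 815·65
1 = −815·3849 + 1658·1892
1 = 1658·36533 − 15737·3849
So 3849·(-15737) ≡ 1 (mod 36533), and -15737 ≡ 20796 (mod 36533).

20796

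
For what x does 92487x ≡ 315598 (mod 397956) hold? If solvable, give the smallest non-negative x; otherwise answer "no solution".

no solution

gcd(92487, 397956):
397956 = 4*92487 + 28008
92487 = 3*28008 + 8463
28008 = 3*8463 + 2619
8463 = 3*2619 + 606
2619 = 4*606 + 195
606 = 3*195 + 21
195 = 9*21 + 6
21 = 3*6 + 3
6 = 2*3 + 0
gcd = 3, but 3 ∤ 315598, so the congruence has no solution.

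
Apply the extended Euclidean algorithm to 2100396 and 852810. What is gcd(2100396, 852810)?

Repeated division:
2100396 = 2·852810 + 394776
852810 = 2·394776 + 63258
394776 = 6·63258 + 15228
63258 = 4·15228 + 2346
15228 = 6·2346 + 1152
2346 = 2·1152 + 42
1152 = 27·42 + 18
42 = 2·18 + 6
18 = 3·6 + 0
gcd(2100396, 852810) = 6.
Working backward:
6 = 42 − 2·18
6 = −2·1152 + 55·42
6 = 55·2346 − 112·1152
6 = −112·15228 + 727·2346
6 = 727·63258 − 3020·15228
6 = −3020·394776 + 18847·63258
6 = 18847·852810 − 40714·394776
6 = −40714·2100396 + 100275·852810
So 6 = (-40714)·2100396 + (100275)·852810.

6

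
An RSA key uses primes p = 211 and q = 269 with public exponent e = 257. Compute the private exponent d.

18833

φ(n) = (p−1)(q−1) = 210·268 = 56280.
Need d with 257·d ≡ 1 (mod 56280). Apply the extended Euclidean algorithm:
56280 = 218*257 + 254
257 = 1*254 + 3
254 = 84*3 + 2
3 = 1*2 + 1
2 = 2*1 + 0
Back-substitute:
1 = 3 − 2
1 = −254 + 85·3
1 = 85·257 − 86·254
1 = −86·56280 + 18833·257
So 257·18833 ≡ 1 (mod 56280), hence d = 18833.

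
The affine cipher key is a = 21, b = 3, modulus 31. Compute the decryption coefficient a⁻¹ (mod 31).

gcd(31, 21) by repeated division:
31 = 1×21 + 10
21 = 2×10 + 1
10 = 10×1 + 0
Since gcd(21, 31) = 1, back-substitute to write 1 as a combination:
1 = 21 − 2·10
1 = −2·31 + 3·21
So 21·3 ≡ 1 (mod 31).

3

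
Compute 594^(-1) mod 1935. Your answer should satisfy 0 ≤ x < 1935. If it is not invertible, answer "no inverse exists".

Compute gcd(594, 1935):
1935 = 3·594 + 153
594 = 3·153 + 135
153 = 1·135 + 18
135 = 7·18 + 9
18 = 2·9 + 0
Since gcd = 9 > 1, 594 is not a unit mod 1935.

no inverse exists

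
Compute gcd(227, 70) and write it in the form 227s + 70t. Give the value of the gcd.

Repeated division:
227 = 3*70 + 17
70 = 4*17 + 2
17 = 8*2 + 1
2 = 2*1 + 0
gcd(227, 70) = 1.
Express as a combination:
1 = 17 − 8·2
1 = −8·70 + 33·17
1 = 33·227 − 107·70
So 1 = (33)·227 + (-107)·70.

1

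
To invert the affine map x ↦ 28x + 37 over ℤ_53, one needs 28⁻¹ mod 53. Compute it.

Apply the Euclidean algorithm to 53 and 28:
53 = 1*28 + 25
28 = 1*25 + 3
25 = 8*3 + 1
3 = 3*1 + 0
Since gcd(28, 53) = 1, back-substitute to write 1 as a combination:
1 = 25 − 8·3
1 = −8·28 + 9·25
1 = 9·53 − 17·28
So 28·(-17) ≡ 1 (mod 53), and -17 ≡ 36 (mod 53).

36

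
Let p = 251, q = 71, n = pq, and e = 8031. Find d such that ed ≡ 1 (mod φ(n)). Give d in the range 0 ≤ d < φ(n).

3371

φ(n) = (p−1)(q−1) = 250·70 = 17500.
Need d with 8031·d ≡ 1 (mod 17500). Apply the extended Euclidean algorithm:
17500 = 2*8031 + 1438
8031 = 5*1438 + 841
1438 = 1*841 + 597
841 = 1*597 + 244
597 = 2*244 + 109
244 = 2*109 + 26
109 = 4*26 + 5
26 = 5*5 + 1
5 = 5*1 + 0
Back-substitute:
1 = 26 − 5·5
1 = −5·109 + 21·26
1 = 21·244 − 47·109
1 = −47·597 + 115·244
1 = 115·841 − 162·597
1 = −162·1438 + 277·841
1 = 277·8031 − 1547·1438
1 = −1547·17500 + 3371·8031
So 8031·3371 ≡ 1 (mod 17500), hence d = 3371.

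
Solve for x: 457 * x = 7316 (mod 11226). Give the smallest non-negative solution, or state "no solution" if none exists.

First find gcd(457, 11226):
11226 = 24·457 + 258
457 = 1·258 + 199
258 = 1·199 + 59
199 = 3·59 + 22
59 = 2·22 + 15
22 = 1·15 + 7
15 = 2·7 + 1
7 = 7·1 + 0
gcd = 1, so a unique solution mod 11226 exists.
Back-substitute for the Bézout coefficients:
1 = 15 − 2·7
1 = −2·22 + 3·15
1 = 3·59 − 8·22
1 = −8·199 + 27·59
1 = 27·258 − 35·199
1 = −35·457 + 62·258
1 = 62·11226 − 1523·457
So 457·(-1523) ≡ 1 (mod 11226), giving 457⁻¹ ≡ 9703.
x ≡ 457⁻¹·7316 ≡ 9703·7316 ≡ 5150 (mod 11226).

5150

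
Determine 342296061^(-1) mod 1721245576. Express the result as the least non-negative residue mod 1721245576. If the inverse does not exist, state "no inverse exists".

Extended Euclidean algorithm:
1721245576 = 5·342296061 + 9765271
342296061 = 35·9765271 + 511576
9765271 = 19·511576 + 45327
511576 = 11·45327 + 12979
45327 = 3·12979 + 6390
12979 = 2·6390 + 199
6390 = 32·199 + 22
199 = 9·22 + 1
22 = 22·1 + 0
The gcd is 1. Working backward:
1 = 199 − 9·22
1 = −9·6390 + 289·199
1 = 289·12979 − 587·6390
1 = −587·45327 + 2050·12979
1 = 2050·511576 − 23137·45327
1 = −23137·9765271 + 441653·511576
1 = 441653·342296061 − 15480992·9765271
1 = −15480992·1721245576 + 77846613·342296061
So 342296061·77846613 ≡ 1 (mod 1721245576).

77846613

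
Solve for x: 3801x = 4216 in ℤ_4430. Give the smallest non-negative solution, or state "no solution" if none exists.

First find gcd(3801, 4430):
4430 = 1×3801 + 629
3801 = 6×629 + 27
629 = 23×27 + 8
27 = 3×8 + 3
8 = 2×3 + 2
3 = 1×2 + 1
2 = 2×1 + 0
gcd = 1, so a unique solution mod 4430 exists.
Back-substitute for the Bézout coefficients:
1 = 3 − 2
1 = −8 + 3·3
1 = 3·27 − 10·8
1 = −10·629 + 233·27
1 = 233·3801 − 1408·629
1 = −1408·4430 + 1641·3801
So 3801·(1641) ≡ 1 (mod 4430), giving 3801⁻¹ ≡ 1641.
x ≡ 3801⁻¹·4216 ≡ 1641·4216 ≡ 3226 (mod 4430).

3226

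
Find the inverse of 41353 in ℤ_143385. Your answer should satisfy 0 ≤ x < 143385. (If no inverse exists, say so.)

Run Euclid on (143385, 41353):
143385 = 3×41353 + 19326
41353 = 2×19326 + 2701
19326 = 7×2701 + 419
2701 = 6×419 + 187
419 = 2×187 + 45
187 = 4×45 + 7
45 = 6×7 + 3
7 = 2×3 + 1
3 = 3×1 + 0
gcd = 1, so the inverse exists. Back-substitute:
1 = 7 − 2·3
1 = −2·45 + 13·7
1 = 13·187 − 54·45
1 = −54·419 + 121·187
1 = 121·2701 − 780·419
1 = −780·19326 + 5581·2701
1 = 5581·41353 − 11942·19326
1 = −11942·143385 + 41407·41353
So 41353·41407 ≡ 1 (mod 143385).

41407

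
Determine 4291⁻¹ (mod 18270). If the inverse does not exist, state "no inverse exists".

no inverse exists

Euclidean algorithm on 18270, 4291:
18270 = 4·4291 + 1106
4291 = 3·1106 + 973
1106 = 1·973 + 133
973 = 7·133 + 42
133 = 3·42 + 7
42 = 6·7 + 0
Since gcd = 7 > 1, 4291 is not a unit mod 18270.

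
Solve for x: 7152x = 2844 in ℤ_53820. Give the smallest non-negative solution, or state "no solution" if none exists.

1227

First find gcd(7152, 53820):
53820 = 7*7152 + 3756
7152 = 1*3756 + 3396
3756 = 1*3396 + 360
3396 = 9*360 + 156
360 = 2*156 + 48
156 = 3*48 + 12
48 = 4*12 + 0
gcd = 12 and 12 | 2844, so solutions exist. Divide through by 12: 596x ≡ 237 (mod 4485).
Now find 596⁻¹ mod 4485:
4485 = 7×596 + 313
596 = 1×313 + 283
313 = 1×283 + 30
283 = 9×30 + 13
30 = 2×13 + 4
13 = 3×4 + 1
4 = 4×1 + 0
Back-substitute:
1 = 13 − 3·4
1 = −3·30 + 7·13
1 = 7·283 − 66·30
1 = −66·313 + 73·283
1 = 73·596 − 139·313
1 = −139·4485 + 1046·596
So 596⁻¹ ≡ 1046 (mod 4485).
Then x ≡ 1046·237 ≡ 1227 (mod 4485); the smallest non-negative solution is x = 1227.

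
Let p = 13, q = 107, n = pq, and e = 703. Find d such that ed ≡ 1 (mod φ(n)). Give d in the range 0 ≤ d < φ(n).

655

φ(n) = (p−1)(q−1) = 12·106 = 1272.
Need d with 703·d ≡ 1 (mod 1272). Apply the extended Euclidean algorithm:
1272 = 1*703 + 569
703 = 1*569 + 134
569 = 4*134 + 33
134 = 4*33 + 2
33 = 16*2 + 1
2 = 2*1 + 0
Back-substitute:
1 = 33 − 16·2
1 = −16·134 + 65·33
1 = 65·569 − 276·134
1 = −276·703 + 341·569
1 = 341·1272 − 617·703
So 703·(-617) ≡ 1 (mod 1272), hence d ≡ -617 ≡ 655 (mod 1272).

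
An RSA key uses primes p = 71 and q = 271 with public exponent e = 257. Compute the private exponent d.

11693

φ(n) = (p−1)(q−1) = 70·270 = 18900.
Need d with 257·d ≡ 1 (mod 18900). Apply the extended Euclidean algorithm:
18900 = 73*257 + 139
257 = 1*139 + 118
139 = 1*118 + 21
118 = 5*21 + 13
21 = 1*13 + 8
13 = 1*8 + 5
8 = 1*5 + 3
5 = 1*3 + 2
3 = 1*2 + 1
2 = 2*1 + 0
Back-substitute:
1 = 3 − 2
1 = −5 + 2·3
1 = 2·8 − 3·5
1 = −3·13 + 5·8
1 = 5·21 − 8·13
1 = −8·118 + 45·21
1 = 45·139 − 53·118
1 = −53·257 + 98·139
1 = 98·18900 − 7207·257
So 257·(-7207) ≡ 1 (mod 18900), hence d ≡ -7207 ≡ 11693 (mod 18900).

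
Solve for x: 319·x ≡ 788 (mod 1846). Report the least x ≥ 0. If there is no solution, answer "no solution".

First find gcd(319, 1846):
1846 = 5·319 + 251
319 = 1·251 + 68
251 = 3·68 + 47
68 = 1·47 + 21
47 = 2·21 + 5
21 = 4·5 + 1
5 = 5·1 + 0
gcd = 1, so a unique solution mod 1846 exists.
Back-substitute for the Bézout coefficients:
1 = 21 − 4·5
1 = −4·47 + 9·21
1 = 9·68 − 13·47
1 = −13·251 + 48·68
1 = 48·319 − 61·251
1 = −61·1846 + 353·319
So 319·(353) ≡ 1 (mod 1846), giving 319⁻¹ ≡ 353.
x ≡ 319⁻¹·788 ≡ 353·788 ≡ 1264 (mod 1846).

1264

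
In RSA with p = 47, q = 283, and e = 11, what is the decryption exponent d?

8255

φ(n) = (p−1)(q−1) = 46·282 = 12972.
Need d with 11·d ≡ 1 (mod 12972). Apply the extended Euclidean algorithm:
12972 = 1179·11 + 3
11 = 3·3 + 2
3 = 1·2 + 1
2 = 2·1 + 0
Back-substitute:
1 = 3 − 2
1 = −11 + 4·3
1 = 4·12972 − 4717·11
So 11·(-4717) ≡ 1 (mod 12972), hence d ≡ -4717 ≡ 8255 (mod 12972).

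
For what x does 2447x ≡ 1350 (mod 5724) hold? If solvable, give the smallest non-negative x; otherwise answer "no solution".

5238

First find gcd(2447, 5724):
5724 = 2*2447 + 830
2447 = 2*830 + 787
830 = 1*787 + 43
787 = 18*43 + 13
43 = 3*13 + 4
13 = 3*4 + 1
4 = 4*1 + 0
gcd = 1, so a unique solution mod 5724 exists.
Back-substitute for the Bézout coefficients:
1 = 13 − 3·4
1 = −3·43 + 10·13
1 = 10·787 − 183·43
1 = −183·830 + 193·787
1 = 193·2447 − 569·830
1 = −569·5724 + 1331·2447
So 2447·(1331) ≡ 1 (mod 5724), giving 2447⁻¹ ≡ 1331.
x ≡ 2447⁻¹·1350 ≡ 1331·1350 ≡ 5238 (mod 5724).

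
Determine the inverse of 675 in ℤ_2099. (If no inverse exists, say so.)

Extended Euclidean algorithm:
2099 = 3×675 + 74
675 = 9×74 + 9
74 = 8×9 + 2
9 = 4×2 + 1
2 = 2×1 + 0
gcd = 1, so the inverse exists. Back-substitute:
1 = 9 − 4·2
1 = −4·74 + 33·9
1 = 33·675 − 301·74
1 = −301·2099 + 936·675
So 675·936 ≡ 1 (mod 2099).

936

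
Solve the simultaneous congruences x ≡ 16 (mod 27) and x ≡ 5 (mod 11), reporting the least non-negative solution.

Write x = 16 + 27·k. Then 27·k ≡ 5 − 16 ≡ 0 (mod 11).
Need 27⁻¹ mod 11. Extended Euclid on (11, 5):
11 = 2*5 + 1
5 = 5*1 + 0
Back-substitute:
1 = 11 − 2·5
27⁻¹ ≡ 9 (mod 11), so k ≡ 9·0 ≡ 0 (mod 11).
x = 16 + 27·0 = 16.

16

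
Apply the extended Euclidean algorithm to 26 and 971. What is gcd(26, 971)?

Euclidean algorithm:
971 = 37·26 + 9
26 = 2·9 + 8
9 = 1·8 + 1
8 = 8·1 + 0
gcd(26, 971) = 1.
Back-substituting:
1 = 9 − 8
1 = −26 + 3·9
1 = 3·971 − 112·26
So 1 = (3)·971 + (-112)·26.

1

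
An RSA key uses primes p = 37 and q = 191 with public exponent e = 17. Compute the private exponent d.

φ(n) = (p−1)(q−1) = 36·190 = 6840.
Need d with 17·d ≡ 1 (mod 6840). Apply the extended Euclidean algorithm:
6840 = 402×17 + 6
17 = 2×6 + 5
6 = 1×5 + 1
5 = 5×1 + 0
Back-substitute:
1 = 6 − 5
1 = −17 + 3·6
1 = 3·6840 − 1207·17
So 17·(-1207) ≡ 1 (mod 6840), hence d ≡ -1207 ≡ 5633 (mod 6840).

5633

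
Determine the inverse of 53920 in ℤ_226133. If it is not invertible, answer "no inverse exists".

Extended Euclidean algorithm:
226133 = 4·53920 + 10453
53920 = 5·10453 + 1655
10453 = 6·1655 + 523
1655 = 3·523 + 86
523 = 6·86 + 7
86 = 12·7 + 2
7 = 3·2 + 1
2 = 2·1 + 0
Since gcd(53920, 226133) = 1, back-substitute to write 1 as a combination:
1 = 7 − 3·2
1 = −3·86 + 37·7
1 = 37·523 − 225·86
1 = −225·1655 + 712·523
1 = 712·10453 − 4497·1655
1 = −4497·53920 + 23197·10453
1 = 23197·226133 − 97285·53920
Hence 53920⁻¹ ≡ -97285 ≡ 128848 (mod 226133).

128848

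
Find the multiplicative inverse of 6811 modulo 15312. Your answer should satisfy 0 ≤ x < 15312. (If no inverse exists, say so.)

Extended Euclidean algorithm:
15312 = 2*6811 + 1690
6811 = 4*1690 + 51
1690 = 33*51 + 7
51 = 7*7 + 2
7 = 3*2 + 1
2 = 2*1 + 0
The gcd is 1. Working backward:
1 = 7 − 3·2
1 = −3·51 + 22·7
1 = 22·1690 − 729·51
1 = −729·6811 + 2938·1690
1 = 2938·15312 − 6605·6811
Thus 6811·(-6605) ≡ 1 (mod 15312); reducing, -6605 mod 15312 = 8707.

8707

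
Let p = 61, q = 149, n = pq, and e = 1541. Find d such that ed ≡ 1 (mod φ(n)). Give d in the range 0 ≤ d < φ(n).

461

φ(n) = (p−1)(q−1) = 60·148 = 8880.
Need d with 1541·d ≡ 1 (mod 8880). Apply the extended Euclidean algorithm:
8880 = 5*1541 + 1175
1541 = 1*1175 + 366
1175 = 3*366 + 77
366 = 4*77 + 58
77 = 1*58 + 19
58 = 3*19 + 1
19 = 19*1 + 0
Back-substitute:
1 = 58 − 3·19
1 = −3·77 + 4·58
1 = 4·366 − 19·77
1 = −19·1175 + 61·366
1 = 61·1541 − 80·1175
1 = −80·8880 + 461·1541
So 1541·461 ≡ 1 (mod 8880), hence d = 461.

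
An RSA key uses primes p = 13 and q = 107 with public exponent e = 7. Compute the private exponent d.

φ(n) = (p−1)(q−1) = 12·106 = 1272.
Need d with 7·d ≡ 1 (mod 1272). Apply the extended Euclidean algorithm:
1272 = 181*7 + 5
7 = 1*5 + 2
5 = 2*2 + 1
2 = 2*1 + 0
Back-substitute:
1 = 5 − 2·2
1 = −2·7 + 3·5
1 = 3·1272 − 545·7
So 7·(-545) ≡ 1 (mod 1272), hence d ≡ -545 ≡ 727 (mod 1272).

727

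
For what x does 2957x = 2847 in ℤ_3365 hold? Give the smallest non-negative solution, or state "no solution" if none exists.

2591

First find gcd(2957, 3365):
3365 = 1×2957 + 408
2957 = 7×408 + 101
408 = 4×101 + 4
101 = 25×4 + 1
4 = 4×1 + 0
gcd = 1, so a unique solution mod 3365 exists.
Back-substitute for the Bézout coefficients:
1 = 101 − 25·4
1 = −25·408 + 101·101
1 = 101·2957 − 732·408
1 = −732·3365 + 833·2957
So 2957·(833) ≡ 1 (mod 3365), giving 2957⁻¹ ≡ 833.
x ≡ 2957⁻¹·2847 ≡ 833·2847 ≡ 2591 (mod 3365).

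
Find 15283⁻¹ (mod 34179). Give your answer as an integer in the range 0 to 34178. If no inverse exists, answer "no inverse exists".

Run Euclid on (34179, 15283):
34179 = 2×15283 + 3613
15283 = 4×3613 + 831
3613 = 4×831 + 289
831 = 2×289 + 253
289 = 1×253 + 36
253 = 7×36 + 1
36 = 36×1 + 0
The gcd is 1. Working backward:
1 = 253 − 7·36
1 = −7·289 + 8·253
1 = 8·831 − 23·289
1 = −23·3613 + 100·831
1 = 100·15283 − 423·3613
1 = −423·34179 + 946·15283
So 15283·946 ≡ 1 (mod 34179).

946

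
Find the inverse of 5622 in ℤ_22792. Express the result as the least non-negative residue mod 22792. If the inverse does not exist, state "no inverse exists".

no inverse exists

Compute gcd(5622, 22792):
22792 = 4*5622 + 304
5622 = 18*304 + 150
304 = 2*150 + 4
150 = 37*4 + 2
4 = 2*2 + 0
gcd(5622, 22792) = 2 ≠ 1, so 5622 has no multiplicative inverse modulo 22792.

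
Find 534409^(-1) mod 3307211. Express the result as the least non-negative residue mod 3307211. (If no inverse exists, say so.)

gcd(3307211, 534409) by repeated division:
3307211 = 6·534409 + 100757
534409 = 5·100757 + 30624
100757 = 3·30624 + 8885
30624 = 3·8885 + 3969
8885 = 2·3969 + 947
3969 = 4·947 + 181
947 = 5·181 + 42
181 = 4·42 + 13
42 = 3·13 + 3
13 = 4·3 + 1
3 = 3·1 + 0
gcd = 1, so the inverse exists. Back-substitute:
1 = 13 − 4·3
1 = −4·42 + 13·13
1 = 13·181 − 56·42
1 = −56·947 + 293·181
1 = 293·3969 − 1228·947
1 = −1228·8885 + 2749·3969
1 = 2749·30624 − 9475·8885
1 = −9475·100757 + 31174·30624
1 = 31174·534409 − 165345·100757
1 = −165345·3307211 + 1023244·534409
So 534409·1023244 ≡ 1 (mod 3307211).

1023244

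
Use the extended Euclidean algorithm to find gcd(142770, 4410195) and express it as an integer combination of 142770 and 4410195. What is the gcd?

15

Apply Euclid's algorithm to 4410195 and 142770:
4410195 = 30*142770 + 127095
142770 = 1*127095 + 15675
127095 = 8*15675 + 1695
15675 = 9*1695 + 420
1695 = 4*420 + 15
420 = 28*15 + 0
gcd(142770, 4410195) = 15.
Working backward:
15 = 1695 − 4·420
15 = −4·15675 + 37·1695
15 = 37·127095 − 300·15675
15 = −300·142770 + 337·127095
15 = 337·4410195 − 10410·142770
So 15 = (337)·4410195 + (-10410)·142770.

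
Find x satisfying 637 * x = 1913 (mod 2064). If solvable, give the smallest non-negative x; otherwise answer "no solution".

First find gcd(637, 2064):
2064 = 3·637 + 153
637 = 4·153 + 25
153 = 6·25 + 3
25 = 8·3 + 1
3 = 3·1 + 0
gcd = 1, so a unique solution mod 2064 exists.
Back-substitute for the Bézout coefficients:
1 = 25 − 8·3
1 = −8·153 + 49·25
1 = 49·637 − 204·153
1 = −204·2064 + 661·637
So 637·(661) ≡ 1 (mod 2064), giving 637⁻¹ ≡ 661.
x ≡ 637⁻¹·1913 ≡ 661·1913 ≡ 1325 (mod 2064).

1325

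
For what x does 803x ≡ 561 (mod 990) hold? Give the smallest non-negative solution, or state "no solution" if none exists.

First find gcd(803, 990):
990 = 1*803 + 187
803 = 4*187 + 55
187 = 3*55 + 22
55 = 2*22 + 11
22 = 2*11 + 0
gcd = 11 and 11 | 561, so solutions exist. Divide through by 11: 73x ≡ 51 (mod 90).
Now find 73⁻¹ mod 90:
90 = 1*73 + 17
73 = 4*17 + 5
17 = 3*5 + 2
5 = 2*2 + 1
2 = 2*1 + 0
Back-substitute:
1 = 5 − 2·2
1 = −2·17 + 7·5
1 = 7·73 − 30·17
1 = −30·90 + 37·73
So 73⁻¹ ≡ 37 (mod 90).
Then x ≡ 37·51 ≡ 87 (mod 90); the smallest non-negative solution is x = 87.

87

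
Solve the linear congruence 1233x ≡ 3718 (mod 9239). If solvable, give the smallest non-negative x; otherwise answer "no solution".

4911

First find gcd(1233, 9239):
9239 = 7×1233 + 608
1233 = 2×608 + 17
608 = 35×17 + 13
17 = 1×13 + 4
13 = 3×4 + 1
4 = 4×1 + 0
gcd = 1, so a unique solution mod 9239 exists.
Back-substitute for the Bézout coefficients:
1 = 13 − 3·4
1 = −3·17 + 4·13
1 = 4·608 − 143·17
1 = −143·1233 + 290·608
1 = 290·9239 − 2173·1233
So 1233·(-2173) ≡ 1 (mod 9239), giving 1233⁻¹ ≡ 7066.
x ≡ 1233⁻¹·3718 ≡ 7066·3718 ≡ 4911 (mod 9239).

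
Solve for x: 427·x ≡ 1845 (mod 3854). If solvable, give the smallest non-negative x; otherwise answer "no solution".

943

First find gcd(427, 3854):
3854 = 9×427 + 11
427 = 38×11 + 9
11 = 1×9 + 2
9 = 4×2 + 1
2 = 2×1 + 0
gcd = 1, so a unique solution mod 3854 exists.
Back-substitute for the Bézout coefficients:
1 = 9 − 4·2
1 = −4·11 + 5·9
1 = 5·427 − 194·11
1 = −194·3854 + 1751·427
So 427·(1751) ≡ 1 (mod 3854), giving 427⁻¹ ≡ 1751.
x ≡ 427⁻¹·1845 ≡ 1751·1845 ≡ 943 (mod 3854).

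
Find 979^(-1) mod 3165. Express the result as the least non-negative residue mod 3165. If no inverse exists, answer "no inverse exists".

2929

Extended Euclidean algorithm:
3165 = 3*979 + 228
979 = 4*228 + 67
228 = 3*67 + 27
67 = 2*27 + 13
27 = 2*13 + 1
13 = 13*1 + 0
gcd = 1, so the inverse exists. Back-substitute:
1 = 27 − 2·13
1 = −2·67 + 5·27
1 = 5·228 − 17·67
1 = −17·979 + 73·228
1 = 73·3165 − 236·979
Thus 979·(-236) ≡ 1 (mod 3165); reducing, -236 mod 3165 = 2929.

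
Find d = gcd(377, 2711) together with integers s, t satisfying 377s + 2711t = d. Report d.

1

Repeated division:
2711 = 7·377 + 72
377 = 5·72 + 17
72 = 4·17 + 4
17 = 4·4 + 1
4 = 4·1 + 0
gcd(377, 2711) = 1.
Back-substituting:
1 = 17 − 4·4
1 = −4·72 + 17·17
1 = 17·377 − 89·72
1 = −89·2711 + 640·377
So 1 = (-89)·2711 + (640)·377.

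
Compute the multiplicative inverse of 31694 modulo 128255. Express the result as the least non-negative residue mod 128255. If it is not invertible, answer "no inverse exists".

112299

Extended Euclidean algorithm:
128255 = 4×31694 + 1479
31694 = 21×1479 + 635
1479 = 2×635 + 209
635 = 3×209 + 8
209 = 26×8 + 1
8 = 8×1 + 0
Since gcd(31694, 128255) = 1, back-substitute to write 1 as a combination:
1 = 209 − 26·8
1 = −26·635 + 79·209
1 = 79·1479 − 184·635
1 = −184·31694 + 3943·1479
1 = 3943·128255 − 15956·31694
Hence 31694⁻¹ ≡ -15956 ≡ 112299 (mod 128255).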